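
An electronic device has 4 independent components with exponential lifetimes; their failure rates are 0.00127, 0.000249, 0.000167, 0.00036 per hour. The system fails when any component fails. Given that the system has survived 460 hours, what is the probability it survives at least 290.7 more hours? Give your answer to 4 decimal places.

Time to first failure ~ Exp(Σλ) with Σλ = 0.002046.
By memorylessness, P(T > 460+290.7 | T > 460) = P(T > 290.7) = e^(−0.002046·290.7) ≈ 0.5517.

0.5517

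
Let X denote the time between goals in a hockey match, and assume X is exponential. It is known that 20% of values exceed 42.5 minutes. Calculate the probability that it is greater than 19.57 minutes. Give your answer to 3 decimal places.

0.477

e^(−λ·42.5) = 0.20 ⇒ λ = −ln(0.20)/42.5 = 0.0378691.
P(X > 19.57) = e^(−0.0378691·19.57) = e^(−0.7411) ≈ 0.477.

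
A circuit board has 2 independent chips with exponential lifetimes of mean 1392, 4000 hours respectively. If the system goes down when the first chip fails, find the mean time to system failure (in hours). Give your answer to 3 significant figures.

1030

The first failure time is exponential with rate Σλ_i = 1/1392 + 1/4000 = 0.000968391 per hour.
E[min] = 1/Σλ = 1/0.000968391 = 1032.64 hours.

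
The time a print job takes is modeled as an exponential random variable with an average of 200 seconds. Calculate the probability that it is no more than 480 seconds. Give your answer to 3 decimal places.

0.909

The rate is λ = 1/200 = 0.005 per second.
P(X ≤ 480) = 1 − e^(−λ·480) = 1 − e^(−2.4) ≈ 0.909.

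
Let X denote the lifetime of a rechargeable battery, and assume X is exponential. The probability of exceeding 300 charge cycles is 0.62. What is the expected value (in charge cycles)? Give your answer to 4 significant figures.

627.6

e^(−λ·300) = 0.62 ⇒ λ = −ln(0.62)/300 = 0.00159345.
Mean = 1/λ = 627.568 charge cycles.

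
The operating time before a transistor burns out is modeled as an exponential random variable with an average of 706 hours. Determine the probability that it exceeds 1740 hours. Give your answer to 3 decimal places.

0.085

The rate is λ = 1/706 = 0.00141643 per hour.
P(X > 1740) = e^(−λ·1740) = e^(−2.4646) ≈ 0.085.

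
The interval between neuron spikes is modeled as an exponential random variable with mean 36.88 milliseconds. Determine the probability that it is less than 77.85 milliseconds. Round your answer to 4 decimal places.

The rate is λ = 1/36.88 = 0.027115 per millisecond.
P(X ≤ 77.85) = 1 − e^(−λ·77.85) = 1 − e^(−2.1109) ≈ 0.8789.

0.8789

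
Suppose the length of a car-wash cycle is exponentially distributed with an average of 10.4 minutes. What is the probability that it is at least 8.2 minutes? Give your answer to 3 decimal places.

The rate is λ = 1/10.4 = 0.0961538 per minute.
P(X > 8.2) = e^(−λ·8.2) = e^(−0.78846) ≈ 0.455.

0.455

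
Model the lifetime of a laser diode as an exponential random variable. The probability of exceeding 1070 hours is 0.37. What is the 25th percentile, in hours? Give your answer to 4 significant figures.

e^(−λ·1070) = 0.37 ⇒ λ = −ln(0.37)/1070 = 0.000929208.
25th percentile: 1 − e^(−λt) = 0.25, t = −ln(0.75)/λ = 309.599 hours.

309.6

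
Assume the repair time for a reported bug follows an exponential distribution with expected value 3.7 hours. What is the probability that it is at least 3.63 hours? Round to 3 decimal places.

0.375

The rate is λ = 1/3.7 = 0.27027 per hour.
P(X > 3.63) = e^(−λ·3.63) = e^(−0.98108) ≈ 0.375.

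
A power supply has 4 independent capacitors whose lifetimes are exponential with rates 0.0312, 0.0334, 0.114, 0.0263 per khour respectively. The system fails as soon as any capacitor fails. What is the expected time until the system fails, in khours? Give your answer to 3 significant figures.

4.88

The time to first failure is exponential with rate Σλ = 0.0312 + 0.0334 + 0.114 + 0.0263 = 0.2049.
E[min] = 1/Σλ = 1/0.2049 = 4.88043 khours.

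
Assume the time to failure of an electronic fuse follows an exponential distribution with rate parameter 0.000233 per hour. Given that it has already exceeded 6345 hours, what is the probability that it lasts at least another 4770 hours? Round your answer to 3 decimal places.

0.329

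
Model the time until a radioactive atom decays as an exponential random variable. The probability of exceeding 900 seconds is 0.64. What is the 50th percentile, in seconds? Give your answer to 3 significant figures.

e^(−λ·900) = 0.64 ⇒ λ = −ln(0.64)/900 = 0.000495875.
50th percentile: 1 − e^(−λt) = 0.5, t = −ln(0.5)/λ = 1397.83 seconds.

1400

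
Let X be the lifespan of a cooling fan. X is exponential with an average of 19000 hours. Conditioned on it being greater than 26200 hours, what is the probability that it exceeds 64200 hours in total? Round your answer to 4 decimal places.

0.1353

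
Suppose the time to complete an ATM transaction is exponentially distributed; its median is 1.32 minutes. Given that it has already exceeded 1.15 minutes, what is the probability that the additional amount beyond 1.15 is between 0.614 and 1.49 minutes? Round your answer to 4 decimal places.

0.2671

For an exponential, median = ln(2)/λ, so λ = ln 2 / 1.32 = 0.525112 per minute.
Memoryless: the residual past 1.15 is again Exp(λ).
P(0.614 < residual < 1.49) = e^(−λ·0.614) − e^(−λ·1.49) = 0.72439 − 0.45730 ≈ 0.2671.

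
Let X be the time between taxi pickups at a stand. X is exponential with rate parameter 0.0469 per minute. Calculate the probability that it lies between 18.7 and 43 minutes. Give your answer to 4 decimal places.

P(18.7 < X < 43) = e^(−λ·18.7) − e^(−λ·43) = 0.41602 − 0.13309 ≈ 0.2829.

0.2829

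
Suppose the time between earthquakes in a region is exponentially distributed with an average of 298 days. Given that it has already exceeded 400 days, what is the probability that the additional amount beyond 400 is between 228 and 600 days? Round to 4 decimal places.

0.3318

The rate is λ = 1/298 = 0.0033557 per day.
Memoryless: the residual past 400 is again Exp(λ).
P(228 < residual < 600) = e^(−λ·228) − e^(−λ·600) = 0.46529 − 0.13353 ≈ 0.3318.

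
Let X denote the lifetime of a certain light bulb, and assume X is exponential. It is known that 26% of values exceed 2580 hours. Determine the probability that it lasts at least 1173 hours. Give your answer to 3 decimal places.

0.542

e^(−λ·2580) = 0.26 ⇒ λ = −ln(0.26)/2580 = 0.000522122.
P(X > 1173) = e^(−0.000522122·1173) = e^(−0.61245) ≈ 0.542.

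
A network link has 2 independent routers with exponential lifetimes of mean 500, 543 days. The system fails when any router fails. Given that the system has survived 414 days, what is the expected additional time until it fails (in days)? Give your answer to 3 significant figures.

First-failure rate Σλ = 1/500 + 1/543 = 0.00384162.
By memorylessness the expected residual is 1/Σλ = 260.307 days, regardless of the 414 already elapsed.

260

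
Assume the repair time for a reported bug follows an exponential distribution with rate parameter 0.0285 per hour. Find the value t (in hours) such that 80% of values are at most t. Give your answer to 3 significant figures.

Set 1 − e^(−λt) = 0.8, so t = −ln(0.2)/λ = 1.6094/0.0285 ≈ 56.4715 hours.

56.5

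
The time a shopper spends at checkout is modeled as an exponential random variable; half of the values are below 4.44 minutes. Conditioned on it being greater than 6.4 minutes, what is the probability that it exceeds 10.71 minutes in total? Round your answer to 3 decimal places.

0.510

For an exponential, median = ln(2)/λ, so λ = ln 2 / 4.44 = 0.156114 per minute.
By the memoryless property, P(X > 6.4+4.31 | X > 6.4) = P(X > 4.31).
P(X > 4.31) = e^(−0.67285) ≈ 0.510.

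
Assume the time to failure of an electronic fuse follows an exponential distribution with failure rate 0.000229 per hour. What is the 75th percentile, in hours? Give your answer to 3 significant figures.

Set 1 − e^(−λt) = 0.75, so t = −ln(0.25)/λ = 1.3863/0.000229 ≈ 6053.69 hours.

6050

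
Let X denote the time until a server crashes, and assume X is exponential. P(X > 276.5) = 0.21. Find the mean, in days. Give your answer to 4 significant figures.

177.2

e^(−λ·276.5) = 0.21 ⇒ λ = −ln(0.21)/276.5 = 0.0056443.
Mean = 1/λ = 177.17 days.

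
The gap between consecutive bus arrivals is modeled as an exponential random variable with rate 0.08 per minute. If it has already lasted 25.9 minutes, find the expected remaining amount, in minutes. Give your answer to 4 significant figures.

By memorylessness, the remaining amount past any threshold is again Exp(λ) with mean 1/λ = 12.5 minutes.

12.50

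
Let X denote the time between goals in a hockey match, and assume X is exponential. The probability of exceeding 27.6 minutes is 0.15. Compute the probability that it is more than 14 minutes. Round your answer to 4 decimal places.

0.3820

e^(−λ·27.6) = 0.15 ⇒ λ = −ln(0.15)/27.6 = 0.0687362.
P(X > 14) = e^(−0.0687362·14) = e^(−0.96231) ≈ 0.3820.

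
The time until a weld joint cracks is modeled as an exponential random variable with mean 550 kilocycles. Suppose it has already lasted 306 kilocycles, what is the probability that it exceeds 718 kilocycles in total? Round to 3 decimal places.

The rate is λ = 1/550 = 0.00181818 per kilocycle.
P(X > s+t | X > s) = e^(−λ(s+t))/e^(−λs) = e^(−λt), independent of s = 306.
P(X > 412) = e^(−0.74909) ≈ 0.473.

0.473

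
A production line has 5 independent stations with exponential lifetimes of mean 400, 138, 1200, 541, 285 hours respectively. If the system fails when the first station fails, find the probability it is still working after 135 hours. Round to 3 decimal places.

0.116

The first failure time is exponential with rate Σλ_i = 1/400 + 1/138 + 1/1200 + 1/541 + 1/285 = 0.0159369 per hour.
P(min > 135) = e^(−0.0159369·135) = e^(−2.1515) ≈ 0.116.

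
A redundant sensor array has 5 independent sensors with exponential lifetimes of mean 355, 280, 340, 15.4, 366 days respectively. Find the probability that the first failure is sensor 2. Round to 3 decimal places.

0.046

Rates: λ_i = 1/mean_i → 0.0028169, 0.00357143, 0.00294118, 0.0649351, 0.00273224; Σλ = 0.0769968.
P(sensor 2 first) = λ_2/Σλ = 0.00357143/0.0769968 ≈ 0.046.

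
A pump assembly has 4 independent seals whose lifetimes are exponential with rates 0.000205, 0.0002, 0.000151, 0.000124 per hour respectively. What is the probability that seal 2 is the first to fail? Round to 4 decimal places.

0.2941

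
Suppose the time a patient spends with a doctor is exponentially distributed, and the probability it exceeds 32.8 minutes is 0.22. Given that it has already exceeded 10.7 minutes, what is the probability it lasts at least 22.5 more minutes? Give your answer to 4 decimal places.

0.3539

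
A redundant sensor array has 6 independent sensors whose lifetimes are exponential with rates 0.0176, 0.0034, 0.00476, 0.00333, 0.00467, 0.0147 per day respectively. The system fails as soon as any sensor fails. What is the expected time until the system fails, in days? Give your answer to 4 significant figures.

20.64

The time to first failure is exponential with rate Σλ = 0.0176 + 0.0034 + 0.00476 + 0.00333 + 0.00467 + 0.0147 = 0.04846.
E[min] = 1/Σλ = 1/0.04846 = 20.6356 days.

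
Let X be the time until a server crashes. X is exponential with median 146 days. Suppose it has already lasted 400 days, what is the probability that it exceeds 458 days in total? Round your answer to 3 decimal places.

For an exponential, median = ln(2)/λ, so λ = ln 2 / 146 = 0.00474758 per day.
P(X > s+t | X > s) = e^(−λ(s+t))/e^(−λs) = e^(−λt), independent of s = 400.
P(X > 58) = e^(−0.27536) ≈ 0.759.

0.759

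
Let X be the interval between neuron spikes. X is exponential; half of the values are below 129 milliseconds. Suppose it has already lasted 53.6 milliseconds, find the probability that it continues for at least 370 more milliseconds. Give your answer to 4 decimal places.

0.1370

For an exponential, median = ln(2)/λ, so λ = ln 2 / 129 = 0.00537323 per millisecond.
P(X > s+t | X > s) = e^(−λ(s+t))/e^(−λs) = e^(−λt), independent of s = 53.6.
P(X > 370) = e^(−1.9881) ≈ 0.1370.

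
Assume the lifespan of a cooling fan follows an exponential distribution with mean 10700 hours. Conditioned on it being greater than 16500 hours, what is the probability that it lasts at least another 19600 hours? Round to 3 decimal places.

The rate is λ = 1/10700 = 0.0000934579 per hour.
The exponential is memoryless, so the remaining time is again Exp(λ): the condition X > 16500 is irrelevant.
P(X > 19600) = e^(−1.8318) ≈ 0.160.

0.160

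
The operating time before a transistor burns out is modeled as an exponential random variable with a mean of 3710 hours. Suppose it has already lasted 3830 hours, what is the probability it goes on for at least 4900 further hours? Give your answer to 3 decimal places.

0.267

The rate is λ = 1/3710 = 0.000269542 per hour.
The exponential is memoryless, so the remaining time is again Exp(λ): the condition X > 3830 is irrelevant.
P(X > 4900) = e^(−1.3208) ≈ 0.267.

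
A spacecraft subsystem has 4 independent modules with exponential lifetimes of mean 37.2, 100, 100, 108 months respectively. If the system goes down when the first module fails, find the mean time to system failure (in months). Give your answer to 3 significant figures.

The first failure time is exponential with rate Σλ_i = 1/37.2 + 1/100 + 1/100 + 1/108 = 0.056141 per month.
E[min] = 1/Σλ = 1/0.056141 = 17.8123 months.

17.8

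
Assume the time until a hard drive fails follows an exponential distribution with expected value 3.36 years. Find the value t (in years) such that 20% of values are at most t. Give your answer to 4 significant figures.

0.7498

The rate is λ = 1/3.36 = 0.297619 per year.
Set 1 − e^(−λt) = 0.2, so t = −ln(0.8)/λ = 0.22314/0.297619 ≈ 0.749762 years.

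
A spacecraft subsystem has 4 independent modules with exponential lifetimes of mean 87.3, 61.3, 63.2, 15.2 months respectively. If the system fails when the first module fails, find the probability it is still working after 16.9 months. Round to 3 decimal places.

0.157

The first failure time is exponential with rate Σλ_i = 1/87.3 + 1/61.3 + 1/63.2 + 1/15.2 = 0.10938 per month.
P(min > 16.9) = e^(−0.10938·16.9) = e^(−1.8485) ≈ 0.157.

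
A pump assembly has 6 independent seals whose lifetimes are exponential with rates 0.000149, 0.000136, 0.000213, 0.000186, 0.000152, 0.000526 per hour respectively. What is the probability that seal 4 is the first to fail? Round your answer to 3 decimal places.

The time to first failure is exponential with rate Σλ = 0.000149 + 0.000136 + 0.000213 + 0.000186 + 0.000152 + 0.000526 = 0.001362.
P(seal 4 first) = λ_4/Σλ = 0.000186/0.001362 ≈ 0.137.

0.137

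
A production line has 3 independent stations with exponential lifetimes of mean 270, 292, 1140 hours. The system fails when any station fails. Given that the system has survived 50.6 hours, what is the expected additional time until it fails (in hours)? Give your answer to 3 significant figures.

125

First-failure rate Σλ = 1/270 + 1/292 + 1/1140 = 0.00800555.
By memorylessness the expected residual is 1/Σλ = 124.913 hours, regardless of the 50.6 already elapsed.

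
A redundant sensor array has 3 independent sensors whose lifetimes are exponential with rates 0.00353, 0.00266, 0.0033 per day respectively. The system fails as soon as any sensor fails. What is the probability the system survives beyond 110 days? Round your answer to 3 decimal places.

The time to first failure is exponential with rate Σλ = 0.00353 + 0.00266 + 0.0033 = 0.00949.
P(min > 110) = e^(−0.00949·110) = e^(−1.0439) ≈ 0.352.

0.352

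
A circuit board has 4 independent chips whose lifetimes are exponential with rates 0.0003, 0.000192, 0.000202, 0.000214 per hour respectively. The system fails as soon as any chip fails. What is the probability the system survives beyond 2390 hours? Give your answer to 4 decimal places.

The time to first failure is exponential with rate Σλ = 0.0003 + 0.000192 + 0.000202 + 0.000214 = 0.000908.
P(min > 2390) = e^(−0.000908·2390) = e^(−2.1701) ≈ 0.1142.

0.1142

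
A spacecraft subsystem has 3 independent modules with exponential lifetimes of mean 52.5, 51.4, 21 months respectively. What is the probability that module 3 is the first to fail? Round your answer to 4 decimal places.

Rates: λ_i = 1/mean_i → 0.0190476, 0.0194553, 0.047619; Σλ = 0.0861219.
P(module 3 first) = λ_3/Σλ = 0.047619/0.0861219 ≈ 0.5529.

0.5529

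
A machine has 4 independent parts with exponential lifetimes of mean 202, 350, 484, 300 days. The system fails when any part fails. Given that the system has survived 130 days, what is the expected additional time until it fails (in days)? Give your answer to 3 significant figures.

75.7

First-failure rate Σλ = 1/202 + 1/350 + 1/484 + 1/300 = 0.0132071.
By memorylessness the expected residual is 1/Σλ = 75.7169 days, regardless of the 130 already elapsed.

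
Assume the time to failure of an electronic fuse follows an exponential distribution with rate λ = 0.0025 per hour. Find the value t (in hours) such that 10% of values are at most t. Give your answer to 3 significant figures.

42.1

Set 1 − e^(−λt) = 0.1, so t = −ln(0.9)/λ = 0.10536/0.0025 ≈ 42.1442 hours.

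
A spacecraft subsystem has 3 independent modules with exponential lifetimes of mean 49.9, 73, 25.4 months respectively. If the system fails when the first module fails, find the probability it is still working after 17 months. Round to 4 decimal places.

0.2886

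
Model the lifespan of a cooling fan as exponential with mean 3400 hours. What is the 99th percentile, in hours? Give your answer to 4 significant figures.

The rate is λ = 1/3400 = 0.000294118 per hour.
Set 1 − e^(−λt) = 0.99, so t = −ln(0.01)/λ = 4.6052/0.000294118 ≈ 15657.6 hours.

15660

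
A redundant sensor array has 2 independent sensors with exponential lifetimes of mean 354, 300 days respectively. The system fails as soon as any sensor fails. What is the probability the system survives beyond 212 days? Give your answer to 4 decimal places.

The first failure time is exponential with rate Σλ_i = 1/354 + 1/300 = 0.00615819 per day.
P(min > 212) = e^(−0.00615819·212) = e^(−1.3055) ≈ 0.2710.

0.2710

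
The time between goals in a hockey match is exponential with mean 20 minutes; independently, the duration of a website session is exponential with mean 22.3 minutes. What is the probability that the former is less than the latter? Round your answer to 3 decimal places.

λ_1 = 1/20 = 0.05, λ_2 = 1/22.3 = 0.044843.
For independent exponentials, P(the former < the latter) = λ_1/(λ_1+λ_2) = 0.05/0.094843 ≈ 0.527.

0.527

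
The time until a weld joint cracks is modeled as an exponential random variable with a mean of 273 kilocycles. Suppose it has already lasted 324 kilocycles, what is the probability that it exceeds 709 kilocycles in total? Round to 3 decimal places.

0.244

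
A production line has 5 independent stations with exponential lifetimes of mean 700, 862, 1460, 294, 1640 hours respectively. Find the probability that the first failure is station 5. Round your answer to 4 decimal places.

Rates: λ_i = 1/mean_i → 0.00142857, 0.00116009, 0.000684932, 0.00340136, 0.000609756; Σλ = 0.00728471.
P(station 5 first) = λ_5/Σλ = 0.000609756/0.00728471 ≈ 0.0837.

0.0837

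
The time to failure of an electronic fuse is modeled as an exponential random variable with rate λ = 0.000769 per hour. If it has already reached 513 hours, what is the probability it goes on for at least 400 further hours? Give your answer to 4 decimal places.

0.7352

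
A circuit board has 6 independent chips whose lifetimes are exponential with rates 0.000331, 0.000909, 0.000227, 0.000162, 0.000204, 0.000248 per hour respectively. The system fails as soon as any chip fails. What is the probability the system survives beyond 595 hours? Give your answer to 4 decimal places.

0.2899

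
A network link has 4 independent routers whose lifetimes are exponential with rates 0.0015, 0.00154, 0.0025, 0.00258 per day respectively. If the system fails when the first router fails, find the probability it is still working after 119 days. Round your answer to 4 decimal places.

The time to first failure is exponential with rate Σλ = 0.0015 + 0.00154 + 0.0025 + 0.00258 = 0.00812.
P(min > 119) = e^(−0.00812·119) = e^(−0.96628) ≈ 0.3805.

0.3805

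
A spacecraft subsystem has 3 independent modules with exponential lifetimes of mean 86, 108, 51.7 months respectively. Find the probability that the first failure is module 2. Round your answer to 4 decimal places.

Rates: λ_i = 1/mean_i → 0.0116279, 0.00925926, 0.0193424; Σλ = 0.0402295.
P(module 2 first) = λ_2/Σλ = 0.00925926/0.0402295 ≈ 0.2302.

0.2302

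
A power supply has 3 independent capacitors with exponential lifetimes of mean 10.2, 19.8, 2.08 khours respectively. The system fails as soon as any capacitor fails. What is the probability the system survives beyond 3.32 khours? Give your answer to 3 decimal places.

The first failure time is exponential with rate Σλ_i = 1/10.2 + 1/19.8 + 1/2.08 = 0.629313 per khour.
P(min > 3.32) = e^(−0.629313·3.32) = e^(−2.0893) ≈ 0.124.

0.124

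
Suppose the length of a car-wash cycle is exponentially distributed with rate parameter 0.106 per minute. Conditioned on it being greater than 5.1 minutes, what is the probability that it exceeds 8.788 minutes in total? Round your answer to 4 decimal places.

P(X > s+t | X > s) = e^(−λ(s+t))/e^(−λs) = e^(−λt), independent of s = 5.1.
P(X > 3.688) = e^(−0.39093) ≈ 0.6764.

0.6764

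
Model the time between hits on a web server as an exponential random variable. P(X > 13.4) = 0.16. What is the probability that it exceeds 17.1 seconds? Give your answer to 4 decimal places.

0.0965

e^(−λ·13.4) = 0.16 ⇒ λ = −ln(0.16)/13.4 = 0.13676.
P(X > 17.1) = e^(−0.13676·17.1) = e^(−2.3386) ≈ 0.0965.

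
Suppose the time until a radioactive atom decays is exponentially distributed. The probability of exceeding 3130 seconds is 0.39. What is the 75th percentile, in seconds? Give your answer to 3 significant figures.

4610

e^(−λ·3130) = 0.39 ⇒ λ = −ln(0.39)/3130 = 0.000300833.
75th percentile: 1 − e^(−λt) = 0.75, t = −ln(0.25)/λ = 4608.18 seconds.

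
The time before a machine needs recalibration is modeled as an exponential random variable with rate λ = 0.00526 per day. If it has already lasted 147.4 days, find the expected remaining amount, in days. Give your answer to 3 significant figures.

190

By memorylessness, the remaining amount past any threshold is again Exp(λ) with mean 1/λ = 190.114 days.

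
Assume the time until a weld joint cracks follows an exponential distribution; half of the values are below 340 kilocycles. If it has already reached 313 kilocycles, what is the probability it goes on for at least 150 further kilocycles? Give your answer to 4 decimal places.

0.7365

For an exponential, median = ln(2)/λ, so λ = ln 2 / 340 = 0.00203867 per kilocycle.
P(X > s+t | X > s) = e^(−λ(s+t))/e^(−λs) = e^(−λt), independent of s = 313.
P(X > 150) = e^(−0.3058) ≈ 0.7365.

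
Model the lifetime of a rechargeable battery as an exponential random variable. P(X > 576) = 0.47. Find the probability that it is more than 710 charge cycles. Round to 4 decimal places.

e^(−λ·576) = 0.47 ⇒ λ = −ln(0.47)/576 = 0.0013108.
P(X > 710) = e^(−0.0013108·710) = e^(−0.93067) ≈ 0.3943.

0.3943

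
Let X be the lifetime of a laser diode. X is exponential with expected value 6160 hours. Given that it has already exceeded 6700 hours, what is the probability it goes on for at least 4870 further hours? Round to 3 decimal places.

0.454

The rate is λ = 1/6160 = 0.000162338 per hour.
By the memoryless property, P(X > 6700+4870 | X > 6700) = P(X > 4870).
P(X > 4870) = e^(−0.79058) ≈ 0.454.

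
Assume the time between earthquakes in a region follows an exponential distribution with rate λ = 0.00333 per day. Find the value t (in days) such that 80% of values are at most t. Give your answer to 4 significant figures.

483.3

Set 1 − e^(−λt) = 0.8, so t = −ln(0.2)/λ = 1.6094/0.00333 ≈ 483.315 days.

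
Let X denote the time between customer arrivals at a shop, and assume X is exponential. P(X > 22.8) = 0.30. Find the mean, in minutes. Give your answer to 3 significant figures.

e^(−λ·22.8) = 0.30 ⇒ λ = −ln(0.30)/22.8 = 0.0528058.
Mean = 1/λ = 18.9373 minutes.

18.9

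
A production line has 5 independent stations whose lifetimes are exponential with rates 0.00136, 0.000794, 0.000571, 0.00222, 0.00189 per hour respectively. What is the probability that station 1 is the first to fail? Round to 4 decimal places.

The time to first failure is exponential with rate Σλ = 0.00136 + 0.000794 + 0.000571 + 0.00222 + 0.00189 = 0.006835.
P(station 1 first) = λ_1/Σλ = 0.00136/0.006835 ≈ 0.1990.

0.1990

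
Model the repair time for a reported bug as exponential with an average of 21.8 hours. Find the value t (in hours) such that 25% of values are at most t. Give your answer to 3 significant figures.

6.27

The rate is λ = 1/21.8 = 0.0458716 per hour.
Set 1 − e^(−λt) = 0.25, so t = −ln(0.75)/λ = 0.28768/0.0458716 ≈ 6.27147 hours.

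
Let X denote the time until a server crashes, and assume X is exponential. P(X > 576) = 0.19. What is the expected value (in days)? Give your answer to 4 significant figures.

346.8

e^(−λ·576) = 0.19 ⇒ λ = −ln(0.19)/576 = 0.00288321.
Mean = 1/λ = 346.835 days.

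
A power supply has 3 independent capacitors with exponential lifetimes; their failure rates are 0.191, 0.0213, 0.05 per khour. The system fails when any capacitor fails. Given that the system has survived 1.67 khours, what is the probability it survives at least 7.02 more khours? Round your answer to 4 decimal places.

Time to first failure ~ Exp(Σλ) with Σλ = 0.2623.
By memorylessness, P(T > 1.67+7.02 | T > 1.67) = P(T > 7.02) = e^(−0.2623·7.02) ≈ 0.1586.

0.1586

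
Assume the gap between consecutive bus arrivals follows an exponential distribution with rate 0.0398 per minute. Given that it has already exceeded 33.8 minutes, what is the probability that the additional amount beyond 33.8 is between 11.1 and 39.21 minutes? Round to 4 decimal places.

Memoryless: the residual past 33.8 is again Exp(λ).
P(11.1 < residual < 39.21) = e^(−λ·11.1) − e^(−λ·39.21) = 0.64289 − 0.21002 ≈ 0.4329.

0.4329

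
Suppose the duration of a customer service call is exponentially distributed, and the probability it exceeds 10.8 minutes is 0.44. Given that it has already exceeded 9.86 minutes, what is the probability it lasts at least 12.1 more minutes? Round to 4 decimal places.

From e^(−λ·10.8) = 0.44, λ = −ln(0.44)/10.8 = 0.0760167.
Memoryless: P(X > 9.86+12.1 | X > 9.86) = P(X > 12.1) = e^(−0.0760167·12.1) ≈ 0.3986.

0.3986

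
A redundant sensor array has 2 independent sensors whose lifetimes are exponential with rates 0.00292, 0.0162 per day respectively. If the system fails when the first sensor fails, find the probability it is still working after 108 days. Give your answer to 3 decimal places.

0.127

The time to first failure is exponential with rate Σλ = 0.00292 + 0.0162 = 0.01912.
P(min > 108) = e^(−0.01912·108) = e^(−2.065) ≈ 0.127.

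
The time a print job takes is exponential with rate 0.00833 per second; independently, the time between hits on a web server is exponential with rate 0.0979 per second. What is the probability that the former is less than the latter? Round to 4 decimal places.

0.0784

λ_1 = 0.00833, λ_2 = 0.0979.
For independent exponentials, P(the former < the latter) = λ_1/(λ_1+λ_2) = 0.00833/0.10623 ≈ 0.0784.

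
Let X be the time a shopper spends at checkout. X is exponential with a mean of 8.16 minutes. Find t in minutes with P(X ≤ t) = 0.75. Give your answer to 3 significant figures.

The rate is λ = 1/8.16 = 0.122549 per minute.
Set 1 − e^(−λt) = 0.75, so t = −ln(0.25)/λ = 1.3863/0.122549 ≈ 11.3122 minutes.

11.3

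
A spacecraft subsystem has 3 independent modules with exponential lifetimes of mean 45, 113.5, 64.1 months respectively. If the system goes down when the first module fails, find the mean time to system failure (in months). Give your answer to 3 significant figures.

The first failure time is exponential with rate Σλ_i = 1/45 + 1/113.5 + 1/64.1 = 0.0466334 per month.
E[min] = 1/Σλ = 1/0.0466334 = 21.4438 months.

21.4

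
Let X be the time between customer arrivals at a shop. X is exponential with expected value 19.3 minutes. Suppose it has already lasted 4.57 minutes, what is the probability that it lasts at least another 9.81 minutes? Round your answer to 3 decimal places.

0.602

The rate is λ = 1/19.3 = 0.0518135 per minute.
P(X > s+t | X > s) = e^(−λ(s+t))/e^(−λs) = e^(−λt), independent of s = 4.57.
P(X > 9.81) = e^(−0.50829) ≈ 0.602.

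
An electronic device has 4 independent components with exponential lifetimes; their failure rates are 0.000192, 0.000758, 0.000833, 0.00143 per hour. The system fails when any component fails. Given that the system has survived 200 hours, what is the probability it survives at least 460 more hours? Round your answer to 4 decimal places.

0.2281

Time to first failure ~ Exp(Σλ) with Σλ = 0.003213.
By memorylessness, P(T > 200+460 | T > 200) = P(T > 460) = e^(−0.003213·460) ≈ 0.2281.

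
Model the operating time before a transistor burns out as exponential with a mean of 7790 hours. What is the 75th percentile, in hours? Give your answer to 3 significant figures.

10800

The rate is λ = 1/7790 = 0.00012837 per hour.
Set 1 − e^(−λt) = 0.75, so t = −ln(0.25)/λ = 1.3863/0.00012837 ≈ 10799.2 hours.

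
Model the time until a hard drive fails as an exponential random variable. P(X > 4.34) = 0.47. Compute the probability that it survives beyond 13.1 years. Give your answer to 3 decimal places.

e^(−λ·4.34) = 0.47 ⇒ λ = −ln(0.47)/4.34 = 0.173968.
P(X > 13.1) = e^(−0.173968·13.1) = e^(−2.279) ≈ 0.102.

0.102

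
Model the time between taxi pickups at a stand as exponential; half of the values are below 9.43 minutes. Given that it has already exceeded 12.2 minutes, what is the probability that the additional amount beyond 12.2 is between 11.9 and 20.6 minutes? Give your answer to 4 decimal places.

For an exponential, median = ln(2)/λ, so λ = ln 2 / 9.43 = 0.0735045 per minute.
Memoryless: the residual past 12.2 is again Exp(λ).
P(11.9 < residual < 20.6) = e^(−λ·11.9) − e^(−λ·20.6) = 0.41699 − 0.21999 ≈ 0.1970.

0.1970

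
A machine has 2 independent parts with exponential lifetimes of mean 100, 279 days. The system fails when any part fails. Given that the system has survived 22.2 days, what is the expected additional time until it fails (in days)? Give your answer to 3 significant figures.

First-failure rate Σλ = 1/100 + 1/279 = 0.0135842.
By memorylessness the expected residual is 1/Σλ = 73.6148 days, regardless of the 22.2 already elapsed.

73.6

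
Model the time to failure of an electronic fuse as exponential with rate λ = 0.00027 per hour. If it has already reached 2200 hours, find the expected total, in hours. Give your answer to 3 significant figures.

5900

By memorylessness, E[X | X > 2200] = 2200 + 1/λ = 2200 + 3703.7 = 5903.7 hours.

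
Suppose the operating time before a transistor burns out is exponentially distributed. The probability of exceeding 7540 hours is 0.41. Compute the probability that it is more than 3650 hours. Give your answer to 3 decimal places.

0.649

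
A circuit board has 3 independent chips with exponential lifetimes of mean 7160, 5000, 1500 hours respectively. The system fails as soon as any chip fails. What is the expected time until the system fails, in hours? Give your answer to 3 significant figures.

994

The first failure time is exponential with rate Σλ_i = 1/7160 + 1/5000 + 1/1500 = 0.00100633 per hour.
E[min] = 1/Σλ = 1/0.00100633 = 993.708 hours.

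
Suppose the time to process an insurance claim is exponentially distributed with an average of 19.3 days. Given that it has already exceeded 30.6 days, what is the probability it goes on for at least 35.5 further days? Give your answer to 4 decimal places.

The rate is λ = 1/19.3 = 0.0518135 per day.
P(X > s+t | X > s) = e^(−λ(s+t))/e^(−λs) = e^(−λt), independent of s = 30.6.
P(X > 35.5) = e^(−1.8394) ≈ 0.1589.

0.1589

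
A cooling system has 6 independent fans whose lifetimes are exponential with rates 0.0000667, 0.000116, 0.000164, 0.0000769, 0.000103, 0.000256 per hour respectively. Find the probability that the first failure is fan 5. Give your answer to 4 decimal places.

The time to first failure is exponential with rate Σλ = 0.0000667 + 0.000116 + 0.000164 + 0.0000769 + 0.000103 + 0.000256 = 0.0007826.
P(fan 5 first) = λ_5/Σλ = 0.000103/0.0007826 ≈ 0.1316.

0.1316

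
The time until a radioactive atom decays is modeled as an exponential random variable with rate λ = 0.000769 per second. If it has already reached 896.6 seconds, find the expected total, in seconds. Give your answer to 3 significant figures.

By memorylessness, E[X | X > 896.6] = 896.6 + 1/λ = 896.6 + 1300.39 = 2196.99 seconds.

2200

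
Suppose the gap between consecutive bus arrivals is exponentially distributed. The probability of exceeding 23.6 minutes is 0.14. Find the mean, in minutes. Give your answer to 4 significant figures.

e^(−λ·23.6) = 0.14 ⇒ λ = −ln(0.14)/23.6 = 0.0833099.
Mean = 1/λ = 12.0034 minutes.

12.00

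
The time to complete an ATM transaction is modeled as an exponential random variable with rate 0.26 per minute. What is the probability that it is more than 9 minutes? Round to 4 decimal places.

0.0963

P(X > 9) = e^(−λ·9) = e^(−2.34) ≈ 0.0963.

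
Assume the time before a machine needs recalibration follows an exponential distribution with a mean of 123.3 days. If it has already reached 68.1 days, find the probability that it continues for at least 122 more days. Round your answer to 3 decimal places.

0.372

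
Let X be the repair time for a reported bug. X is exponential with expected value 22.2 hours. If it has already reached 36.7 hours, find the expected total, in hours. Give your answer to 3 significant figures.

58.9

The rate is λ = 1/22.2 = 0.045045 per hour.
By memorylessness, E[X | X > 36.7] = 36.7 + 1/λ = 36.7 + 22.2 = 58.9 hours.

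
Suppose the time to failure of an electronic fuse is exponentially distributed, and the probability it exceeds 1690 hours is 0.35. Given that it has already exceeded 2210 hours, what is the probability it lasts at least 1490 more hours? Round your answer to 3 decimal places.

From e^(−λ·1690) = 0.35, λ = −ln(0.35)/1690 = 0.000621197.
Memoryless: P(X > 2210+1490 | X > 2210) = P(X > 1490) = e^(−0.000621197·1490) ≈ 0.396.

0.396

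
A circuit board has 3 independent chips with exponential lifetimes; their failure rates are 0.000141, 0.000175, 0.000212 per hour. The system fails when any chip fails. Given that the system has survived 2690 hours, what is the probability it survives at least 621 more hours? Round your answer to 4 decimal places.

Time to first failure ~ Exp(Σλ) with Σλ = 0.000528.
By memorylessness, P(T > 2690+621 | T > 2690) = P(T > 621) = e^(−0.000528·621) ≈ 0.7204.

0.7204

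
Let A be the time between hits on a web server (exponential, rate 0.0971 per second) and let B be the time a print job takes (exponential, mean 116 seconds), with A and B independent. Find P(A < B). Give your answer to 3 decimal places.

0.918

λ_1 = 0.0971, λ_2 = 1/116 = 0.00862069.
For independent exponentials, P(A < B) = λ_1/(λ_1+λ_2) = 0.0971/0.105721 ≈ 0.918.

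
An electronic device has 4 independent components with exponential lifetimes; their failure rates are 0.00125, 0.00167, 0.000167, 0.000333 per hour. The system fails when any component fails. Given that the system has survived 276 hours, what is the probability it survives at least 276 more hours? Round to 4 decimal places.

Time to first failure ~ Exp(Σλ) with Σλ = 0.00342.
By memorylessness, P(T > 276+276 | T > 276) = P(T > 276) = e^(−0.00342·276) ≈ 0.3891.

0.3891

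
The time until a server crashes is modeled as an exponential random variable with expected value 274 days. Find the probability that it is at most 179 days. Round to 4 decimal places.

0.4797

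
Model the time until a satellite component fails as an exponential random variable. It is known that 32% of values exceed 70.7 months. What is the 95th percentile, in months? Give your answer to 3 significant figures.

e^(−λ·70.7) = 0.32 ⇒ λ = −ln(0.32)/70.7 = 0.0161165.
95th percentile: 1 − e^(−λt) = 0.95, t = −ln(0.05)/λ = 185.88 months.

186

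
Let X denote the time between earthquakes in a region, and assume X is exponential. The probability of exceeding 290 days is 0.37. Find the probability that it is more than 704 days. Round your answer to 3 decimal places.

e^(−λ·290) = 0.37 ⇒ λ = −ln(0.37)/290 = 0.00342846.
P(X > 704) = e^(−0.00342846·704) = e^(−2.4136) ≈ 0.089.

0.089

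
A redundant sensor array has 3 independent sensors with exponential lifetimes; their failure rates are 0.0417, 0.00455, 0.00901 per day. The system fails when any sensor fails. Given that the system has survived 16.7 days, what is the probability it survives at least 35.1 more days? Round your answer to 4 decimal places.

Time to first failure ~ Exp(Σλ) with Σλ = 0.05526.
By memorylessness, P(T > 16.7+35.1 | T > 16.7) = P(T > 35.1) = e^(−0.05526·35.1) ≈ 0.1438.

0.1438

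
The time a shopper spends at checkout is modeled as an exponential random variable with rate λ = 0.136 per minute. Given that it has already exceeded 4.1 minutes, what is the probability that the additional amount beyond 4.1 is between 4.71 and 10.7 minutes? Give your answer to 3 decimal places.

0.294

Memoryless: the residual past 4.1 is again Exp(λ).
P(4.71 < residual < 10.7) = e^(−λ·4.71) − e^(−λ·10.7) = 0.52700 − 0.23335 ≈ 0.294.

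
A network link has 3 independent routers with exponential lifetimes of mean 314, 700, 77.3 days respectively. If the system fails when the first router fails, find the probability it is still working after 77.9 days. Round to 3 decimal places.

The first failure time is exponential with rate Σλ_i = 1/314 + 1/700 + 1/77.3 = 0.0175499 per day.
P(min > 77.9) = e^(−0.0175499·77.9) = e^(−1.3671) ≈ 0.255.

0.255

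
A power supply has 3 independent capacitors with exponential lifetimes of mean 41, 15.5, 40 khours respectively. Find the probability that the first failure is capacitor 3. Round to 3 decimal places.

0.219

Rates: λ_i = 1/mean_i → 0.0243902, 0.0645161, 0.025; Σλ = 0.113906.
P(capacitor 3 first) = λ_3/Σλ = 0.025/0.113906 ≈ 0.219.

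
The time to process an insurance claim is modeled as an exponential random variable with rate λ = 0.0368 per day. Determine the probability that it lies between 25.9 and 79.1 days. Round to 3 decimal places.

0.331

P(25.9 < X < 79.1) = e^(−λ·25.9) − e^(−λ·79.1) = 0.38554 − 0.05443 ≈ 0.331.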